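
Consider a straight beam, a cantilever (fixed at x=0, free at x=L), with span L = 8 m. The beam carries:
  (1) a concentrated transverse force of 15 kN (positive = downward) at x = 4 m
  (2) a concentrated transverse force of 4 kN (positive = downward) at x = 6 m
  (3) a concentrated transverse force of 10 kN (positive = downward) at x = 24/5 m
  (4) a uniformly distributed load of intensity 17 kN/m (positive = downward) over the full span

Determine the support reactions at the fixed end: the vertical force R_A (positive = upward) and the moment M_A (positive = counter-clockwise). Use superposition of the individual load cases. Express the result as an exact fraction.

Load 1 — point force P=15 kN at a=4 m (b=L-a=4):
  R_A = P = 15 kN
  M_A = Pa = 15·4 = 60 kN·m
Load 2 — point force P=4 kN at a=6 m (b=L-a=2):
  R_A = P = 4 kN
  M_A = Pa = 4·6 = 24 kN·m
Load 3 — point force P=10 kN at a=24/5 m (b=L-a=16/5):
  R_A = P = 10 kN
  M_A = Pa = 10·(24/5) = 48 kN·m
Load 4 — uniform load w=17 kN/m over full span:
  R_A = wL = 17·8 = 136 kN
  M_A = wL²/2 = 17·8²/2 = 544 kN·m
Superposition: R_A = 165 kN, M_A = 676 kN·m

R_A = 165 kN, M_A = 676 kN·m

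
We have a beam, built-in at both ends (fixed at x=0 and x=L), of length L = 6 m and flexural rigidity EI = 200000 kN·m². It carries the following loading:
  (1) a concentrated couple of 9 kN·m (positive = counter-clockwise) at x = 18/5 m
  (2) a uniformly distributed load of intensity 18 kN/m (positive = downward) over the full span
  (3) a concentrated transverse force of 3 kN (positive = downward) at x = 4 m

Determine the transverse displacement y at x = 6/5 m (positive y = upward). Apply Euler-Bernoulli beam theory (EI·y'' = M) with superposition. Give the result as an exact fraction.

y(6/5) = -21149/156250000 m

Load 1 — applied couple M₀=9 kN·m at a=18/5 m (b=L-a=12/5):
  y_1 = (R_Ax³/6 - M_Ax²/2)/EI  [x≤a] with R_A=54/25, M_A=72/25 = ((54/25)·(6/5)³/6 - (72/25)·(6/5)²/2)/200000 = -567/78125000 m
Load 2 — uniform load w=18 kN/m over full span:
  y_2 = -wx²(L-x)²/(24EI) = -18·(6/5)²·(6-(6/5))²/(24·200000) = -243/1953125 m
Load 3 — point force P=3 kN at a=4 m (b=L-a=2):
  y_3 = -Pb²x²(3aL-(3a+b)x)/(6L³EI)  [x≤a] = -3·2²·(6/5)²·(3·4·6-(3·4+2)·(6/5))/(6·6³·200000) = -23/6250000 m
Superposition: y = Σ y_i = -21149/156250000 m ≈ -0.000135 m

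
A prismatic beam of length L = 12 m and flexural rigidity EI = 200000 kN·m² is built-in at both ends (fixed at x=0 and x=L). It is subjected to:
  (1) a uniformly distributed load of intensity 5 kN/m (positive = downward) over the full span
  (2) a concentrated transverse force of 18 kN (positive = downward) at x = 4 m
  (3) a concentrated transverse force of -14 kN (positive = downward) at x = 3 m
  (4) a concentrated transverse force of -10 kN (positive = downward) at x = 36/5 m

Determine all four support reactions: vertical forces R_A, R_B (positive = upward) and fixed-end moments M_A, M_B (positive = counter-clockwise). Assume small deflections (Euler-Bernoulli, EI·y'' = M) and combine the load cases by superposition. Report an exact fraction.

R_A = 33601/1200 kN, M_A = 11371/200 kN·m, R_B = 31199/1200 kN, M_B = -10169/200 kN·m

Load 1 — uniform load w=5 kN/m over full span:
  R_A = wL/2 = 5·12/2 = 30 kN
  M_A = wL²/12 = 5·12²/12 = 60 kN·m
  R_B = wL/2 = 5·12/2 = 30 kN
  M_B = -wL²/12 = -5·12²/12 = -60 kN·m
Load 2 — point force P=18 kN at a=4 m (b=L-a=8):
  R_A = Pb²(3a+b)/L³ = 18·8²·(3·4+8)/12³ = 40/3 kN
  M_A = Pab²/L² = 18·4·8²/12² = 32 kN·m
  R_B = Pa²(a+3b)/L³ = 18·4²·(4+3·8)/12³ = 14/3 kN
  M_B = -Pa²b/L² = -18·4²·8/12² = -16 kN·m
Load 3 — point force P=-14 kN at a=3 m (b=L-a=9):
  R_A = Pb²(3a+b)/L³ = (-14)·9²·(3·3+9)/12³ = -189/16 kN
  M_A = Pab²/L² = (-14)·3·9²/12² = -189/8 kN·m
  R_B = Pa²(a+3b)/L³ = (-14)·3²·(3+3·9)/12³ = -35/16 kN
  M_B = -Pa²b/L² = -(-14)·3²·9/12² = 63/8 kN·m
Load 4 — point force P=-10 kN at a=36/5 m (b=L-a=24/5):
  R_A = Pb²(3a+b)/L³ = (-10)·(24/5)²·(3·(36/5)+(24/5))/12³ = -88/25 kN
  M_A = Pab²/L² = (-10)·(36/5)·(24/5)²/12² = -288/25 kN·m
  R_B = Pa²(a+3b)/L³ = (-10)·(36/5)²·((36/5)+3·(24/5))/12³ = -162/25 kN
  M_B = -Pa²b/L² = -(-10)·(36/5)²·(24/5)/12² = 432/25 kN·m
Superposition: R_A = 33601/1200 kN, M_A = 11371/200 kN·m, R_B = 31199/1200 kN, M_B = -10169/200 kN·m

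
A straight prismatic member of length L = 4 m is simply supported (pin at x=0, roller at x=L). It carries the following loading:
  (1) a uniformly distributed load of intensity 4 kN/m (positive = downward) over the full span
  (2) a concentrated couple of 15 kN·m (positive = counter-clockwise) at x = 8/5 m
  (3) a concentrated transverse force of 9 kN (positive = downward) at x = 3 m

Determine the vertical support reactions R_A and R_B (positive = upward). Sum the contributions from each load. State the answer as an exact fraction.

Load 1 — uniform load w=4 kN/m over full span:
  R_A = wL/2 = 4·4/2 = 8 kN
  R_B = wL/2 = 4·4/2 = 8 kN
Load 2 — applied couple M₀=15 kN·m at a=8/5 m (b=L-a=12/5):
  R_A = M₀/L = 15/4 kN
  R_B = -M₀/L = -15/4 kN
Load 3 — point force P=9 kN at a=3 m (b=L-a=1):
  R_A = Pb/L = 9·1/4 = 9/4 kN
  R_B = Pa/L = 9·3/4 = 27/4 kN
Superposition: R_A = 14 kN, R_B = 11 kN

R_A = 14 kN, R_B = 11 kN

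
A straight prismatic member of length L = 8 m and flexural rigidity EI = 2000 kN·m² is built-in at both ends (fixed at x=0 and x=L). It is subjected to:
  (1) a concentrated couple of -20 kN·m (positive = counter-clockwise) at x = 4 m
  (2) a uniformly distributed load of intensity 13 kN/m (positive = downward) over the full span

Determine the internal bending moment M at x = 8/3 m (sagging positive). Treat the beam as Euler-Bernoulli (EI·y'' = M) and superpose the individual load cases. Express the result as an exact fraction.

M(8/3) = 163/9 kN·m

Load 1 — applied couple M₀=-20 kN·m at a=4 m (b=L-a=4):
  M_1 = R_Ax - M_A  [x≤a] with R_A=-15/4, M_A=-5 = (-15/4)·(8/3) - (-5) = -5 kN·m
Load 2 — uniform load w=13 kN/m over full span:
  M_2 = wLx/2 - wL²/12 - wx²/2 = 13·8·(8/3)/2 - 13·8²/12 - 13·(8/3)²/2 = 208/9 kN·m
Superposition: M = Σ M_i = 163/9 kN·m ≈ 18.111111 kN·m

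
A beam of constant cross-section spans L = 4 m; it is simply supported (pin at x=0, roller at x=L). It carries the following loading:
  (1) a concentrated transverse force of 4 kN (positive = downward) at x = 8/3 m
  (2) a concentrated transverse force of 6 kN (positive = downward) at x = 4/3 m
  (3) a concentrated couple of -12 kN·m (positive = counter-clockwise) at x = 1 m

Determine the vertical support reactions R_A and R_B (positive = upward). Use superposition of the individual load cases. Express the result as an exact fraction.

Load 1 — point force P=4 kN at a=8/3 m (b=L-a=4/3):
  R_A = Pb/L = 4·(4/3)/4 = 4/3 kN
  R_B = Pa/L = 4·(8/3)/4 = 8/3 kN
Load 2 — point force P=6 kN at a=4/3 m (b=L-a=8/3):
  R_A = Pb/L = 6·(8/3)/4 = 4 kN
  R_B = Pa/L = 6·(4/3)/4 = 2 kN
Load 3 — applied couple M₀=-12 kN·m at a=1 m (b=L-a=3):
  R_A = M₀/L = (-12)/4 = -3 kN
  R_B = -M₀/L = -(-12)/4 = 3 kN
Superposition: R_A = 7/3 kN, R_B = 23/3 kN

R_A = 7/3 kN, R_B = 23/3 kN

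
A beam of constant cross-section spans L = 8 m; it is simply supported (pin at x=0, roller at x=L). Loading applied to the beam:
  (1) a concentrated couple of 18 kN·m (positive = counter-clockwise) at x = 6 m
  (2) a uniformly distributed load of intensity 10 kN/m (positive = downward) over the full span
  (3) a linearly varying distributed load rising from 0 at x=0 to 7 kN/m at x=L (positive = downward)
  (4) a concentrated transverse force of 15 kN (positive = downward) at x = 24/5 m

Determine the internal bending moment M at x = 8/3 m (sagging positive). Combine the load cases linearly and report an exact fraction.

Load 1 — applied couple M₀=18 kN·m at a=6 m (b=L-a=2):
  M_1 = M₀x/L  [x≤a] = 18·(8/3)/8 = 6 kN·m
Load 2 — uniform load w=10 kN/m over full span:
  M_2 = wx(L-x)/2 = 10·(8/3)·(8-(8/3))/2 = 640/9 kN·m
Load 3 — triangular load w₀=7 kN/m (0→w₀ over full span):
  M_3 = w₀Lx/6 - w₀x³/(6L) = 7·8·(8/3)/6 - 7·(8/3)³/(6·8) = 1792/81 kN·m
Load 4 — point force P=15 kN at a=24/5 m (b=L-a=16/5):
  M_4 = Pbx/L  [x≤a] = 15·(16/5)·(8/3)/8 = 16 kN·m
Superposition: M = Σ M_i = 9334/81 kN·m ≈ 115.234568 kN·m

M(8/3) = 9334/81 kN·m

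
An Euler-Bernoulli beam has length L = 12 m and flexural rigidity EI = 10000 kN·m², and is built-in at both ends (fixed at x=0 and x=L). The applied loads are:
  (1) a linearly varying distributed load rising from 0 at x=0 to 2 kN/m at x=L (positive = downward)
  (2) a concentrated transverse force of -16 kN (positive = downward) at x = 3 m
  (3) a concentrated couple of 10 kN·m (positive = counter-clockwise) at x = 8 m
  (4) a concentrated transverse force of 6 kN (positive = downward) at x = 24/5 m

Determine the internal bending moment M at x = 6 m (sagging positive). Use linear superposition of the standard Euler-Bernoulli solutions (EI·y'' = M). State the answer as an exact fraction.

M(6) = 682/75 kN·m

Load 1 — triangular load w₀=2 kN/m (0→w₀ over full span):
  M_1 = 3w₀Lx/20 - w₀L²/30 - w₀x³/(6L) = 3·2·12·6/20 - 2·12²/30 - 2·6³/(6·12) = 6 kN·m
Load 2 — point force P=-16 kN at a=3 m (b=L-a=9):
  M_2 = Pa²(a+3b)(L-x)/L³ - Pa²b/L²  [x>a] = (-16)·3²·(3+3·9)·(12-6)/12³ - (-16)·3²·9/12² = -6 kN·m
Load 3 — applied couple M₀=10 kN·m at a=8 m (b=L-a=4):
  M_3 = R_Ax - M_A  [x≤a] with R_A=10/9, M_A=10/3 = (10/9)·6 - (10/3) = 10/3 kN·m
Load 4 — point force P=6 kN at a=24/5 m (b=L-a=36/5):
  M_4 = Pa²(a+3b)(L-x)/L³ - Pa²b/L²  [x>a] = 6·(24/5)²·((24/5)+3·(36/5))·(12-6)/12³ - 6·(24/5)²·(36/5)/12² = 144/25 kN·m
Superposition: M = Σ M_i = 682/75 kN·m ≈ 9.093333 kN·m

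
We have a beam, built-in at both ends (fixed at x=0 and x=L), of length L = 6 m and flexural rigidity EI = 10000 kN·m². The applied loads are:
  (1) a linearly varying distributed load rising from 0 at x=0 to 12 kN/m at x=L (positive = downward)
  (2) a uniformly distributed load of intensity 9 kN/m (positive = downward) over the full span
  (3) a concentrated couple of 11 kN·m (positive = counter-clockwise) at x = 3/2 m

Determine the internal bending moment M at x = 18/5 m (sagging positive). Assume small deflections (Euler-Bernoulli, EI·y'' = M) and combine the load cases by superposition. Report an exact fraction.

Load 1 — triangular load w₀=12 kN/m (0→w₀ over full span):
  M_1 = 3w₀Lx/20 - w₀L²/30 - w₀x³/(6L) = 3·12·6·(18/5)/20 - 12·6²/30 - 12·(18/5)³/(6·6) = 1116/125 kN·m
Load 2 — uniform load w=9 kN/m over full span:
  M_2 = wLx/2 - wL²/12 - wx²/2 = 9·6·(18/5)/2 - 9·6²/12 - 9·(18/5)²/2 = 297/25 kN·m
Load 3 — applied couple M₀=11 kN·m at a=3/2 m (b=L-a=9/2):
  M_3 = R_Ax - M_A - M₀  [x>a] with R_A=33/16, M_A=-33/16 = (33/16)·(18/5) - (-33/16) - 11 = -121/80 kN·m
Superposition: M = Σ M_i = 38591/2000 kN·m ≈ 19.295500 kN·m

M(18/5) = 38591/2000 kN·m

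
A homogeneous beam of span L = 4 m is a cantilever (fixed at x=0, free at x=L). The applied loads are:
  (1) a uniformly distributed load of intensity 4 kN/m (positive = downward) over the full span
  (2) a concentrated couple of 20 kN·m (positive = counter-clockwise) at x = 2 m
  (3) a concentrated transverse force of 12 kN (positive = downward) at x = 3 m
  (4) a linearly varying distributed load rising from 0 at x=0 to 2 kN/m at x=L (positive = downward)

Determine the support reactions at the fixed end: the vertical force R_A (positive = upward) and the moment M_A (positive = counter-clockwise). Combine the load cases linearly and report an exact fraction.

R_A = 32 kN, M_A = 176/3 kN·m

Load 1 — uniform load w=4 kN/m over full span:
  R_A = wL = 4·4 = 16 kN
  M_A = wL²/2 = 4·4²/2 = 32 kN·m
Load 2 — applied couple M₀=20 kN·m at a=2 m (b=L-a=2):
  R_A = 0 kN
  M_A = -M₀ = -20 kN·m
Load 3 — point force P=12 kN at a=3 m (b=L-a=1):
  R_A = P = 12 kN
  M_A = Pa = 12·3 = 36 kN·m
Load 4 — triangular load w₀=2 kN/m (0→w₀ over full span):
  R_A = w₀L/2 = 2·4/2 = 4 kN
  M_A = w₀L²/3 = 2·4²/3 = 32/3 kN·m
Superposition: R_A = 32 kN, M_A = 176/3 kN·m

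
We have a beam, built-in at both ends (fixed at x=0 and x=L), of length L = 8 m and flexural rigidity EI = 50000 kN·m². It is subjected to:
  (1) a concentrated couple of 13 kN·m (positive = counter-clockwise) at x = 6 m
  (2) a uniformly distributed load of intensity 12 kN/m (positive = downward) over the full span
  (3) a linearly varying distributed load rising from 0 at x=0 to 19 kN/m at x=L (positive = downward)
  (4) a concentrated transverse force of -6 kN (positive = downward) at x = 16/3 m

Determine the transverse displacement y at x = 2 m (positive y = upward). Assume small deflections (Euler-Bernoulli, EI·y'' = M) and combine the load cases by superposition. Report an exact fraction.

Load 1 — applied couple M₀=13 kN·m at a=6 m (b=L-a=2):
  y_1 = (R_Ax³/6 - M_Ax²/2)/EI  [x≤a] with R_A=117/64, M_A=65/16 = ((117/64)·2³/6 - (65/16)·2²/2)/50000 = -91/800000 m
Load 2 — uniform load w=12 kN/m over full span:
  y_2 = -wx²(L-x)²/(24EI) = -12·2²·(8-2)²/(24·50000) = -9/6250 m
Load 3 — triangular load w₀=19 kN/m (0→w₀ over full span):
  y_3 = -w₀x²(L-x)²(x+2L)/(120LEI) = -19·2²·(8-2)²·(2+2·8)/(120·8·50000) = -513/500000 m
Load 4 — point force P=-6 kN at a=16/3 m (b=L-a=8/3):
  y_4 = -Pb²x²(3aL-(3a+b)x)/(6L³EI)  [x≤a] = -(-6)·(8/3)²·2²·(3·(16/3)·8-(3·(16/3)+(8/3))·2)/(6·8³·50000) = 17/168750 m
Superposition: y = Σ y_i = -267733/108000000 m ≈ -0.002479 m

y(2) = -267733/108000000 m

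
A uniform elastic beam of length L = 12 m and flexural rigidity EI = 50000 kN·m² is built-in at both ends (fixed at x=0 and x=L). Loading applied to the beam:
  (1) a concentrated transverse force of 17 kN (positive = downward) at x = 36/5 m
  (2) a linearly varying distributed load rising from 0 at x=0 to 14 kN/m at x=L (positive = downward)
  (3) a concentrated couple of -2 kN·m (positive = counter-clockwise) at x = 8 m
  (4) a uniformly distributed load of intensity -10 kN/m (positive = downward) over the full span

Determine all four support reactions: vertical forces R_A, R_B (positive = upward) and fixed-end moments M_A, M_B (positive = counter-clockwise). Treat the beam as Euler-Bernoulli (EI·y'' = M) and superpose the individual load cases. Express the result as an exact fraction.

R_A = -32668/1125 kN, M_A = -12706/375 kN·m, R_B = 11293/1125 kN, M_B = -1272/125 kN·m

Load 1 — point force P=17 kN at a=36/5 m (b=L-a=24/5):
  R_A = Pb²(3a+b)/L³ = 17·(24/5)²·(3·(36/5)+(24/5))/12³ = 748/125 kN
  M_A = Pab²/L² = 17·(36/5)·(24/5)²/12² = 2448/125 kN·m
  R_B = Pa²(a+3b)/L³ = 17·(36/5)²·((36/5)+3·(24/5))/12³ = 1377/125 kN
  M_B = -Pa²b/L² = -17·(36/5)²·(24/5)/12² = -3672/125 kN·m
Load 2 — triangular load w₀=14 kN/m (0→w₀ over full span):
  R_A = 3w₀L/20 = 3·14·12/20 = 126/5 kN
  M_A = w₀L²/30 = 14·12²/30 = 336/5 kN·m
  R_B = 7w₀L/20 = 7·14·12/20 = 294/5 kN
  M_B = -w₀L²/20 = -14·12²/20 = -504/5 kN·m
Load 3 — applied couple M₀=-2 kN·m at a=8 m (b=L-a=4):
  R_A = 6M₀ab/L³ = 6·(-2)·8·4/12³ = -2/9 kN
  M_A = M₀b(2a-b)/L² = (-2)·4·(2·8-4)/12² = -2/3 kN·m
  R_B = -6M₀ab/L³ = -6·(-2)·8·4/12³ = 2/9 kN
  M_B = M₀a(2b-a)/L² = (-2)·8·(2·4-8)/12² = 0 kN·m
Load 4 — uniform load w=-10 kN/m over full span:
  R_A = wL/2 = (-10)·12/2 = -60 kN
  M_A = wL²/12 = (-10)·12²/12 = -120 kN·m
  R_B = wL/2 = (-10)·12/2 = -60 kN
  M_B = -wL²/12 = -(-10)·12²/12 = 120 kN·m
Superposition: R_A = -32668/1125 kN, M_A = -12706/375 kN·m, R_B = 11293/1125 kN, M_B = -1272/125 kN·m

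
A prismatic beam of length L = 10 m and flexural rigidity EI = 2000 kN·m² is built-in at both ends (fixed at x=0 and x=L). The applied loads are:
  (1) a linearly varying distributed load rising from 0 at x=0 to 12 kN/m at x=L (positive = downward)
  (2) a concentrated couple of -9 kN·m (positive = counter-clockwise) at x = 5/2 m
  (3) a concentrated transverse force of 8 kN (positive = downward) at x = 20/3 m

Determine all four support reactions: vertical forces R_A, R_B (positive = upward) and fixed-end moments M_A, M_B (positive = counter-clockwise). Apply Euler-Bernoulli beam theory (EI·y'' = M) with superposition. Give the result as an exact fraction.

R_A = 41173/2160 kN, M_A = 20569/432 kN·m, R_B = 105707/2160 kN, M_B = -32255/432 kN·m

Load 1 — triangular load w₀=12 kN/m (0→w₀ over full span):
  R_A = 3w₀L/20 = 3·12·10/20 = 18 kN
  M_A = w₀L²/30 = 12·10²/30 = 40 kN·m
  R_B = 7w₀L/20 = 7·12·10/20 = 42 kN
  M_B = -w₀L²/20 = -12·10²/20 = -60 kN·m
Load 2 — applied couple M₀=-9 kN·m at a=5/2 m (b=L-a=15/2):
  R_A = 6M₀ab/L³ = 6·(-9)·(5/2)·(15/2)/10³ = -81/80 kN
  M_A = M₀b(2a-b)/L² = (-9)·(15/2)·(2·(5/2)-(15/2))/10² = 27/16 kN·m
  R_B = -6M₀ab/L³ = -6·(-9)·(5/2)·(15/2)/10³ = 81/80 kN
  M_B = M₀a(2b-a)/L² = (-9)·(5/2)·(2·(15/2)-(5/2))/10² = -45/16 kN·m
Load 3 — point force P=8 kN at a=20/3 m (b=L-a=10/3):
  R_A = Pb²(3a+b)/L³ = 8·(10/3)²·(3·(20/3)+(10/3))/10³ = 56/27 kN
  M_A = Pab²/L² = 8·(20/3)·(10/3)²/10² = 160/27 kN·m
  R_B = Pa²(a+3b)/L³ = 8·(20/3)²·((20/3)+3·(10/3))/10³ = 160/27 kN
  M_B = -Pa²b/L² = -8·(20/3)²·(10/3)/10² = -320/27 kN·m
Superposition: R_A = 41173/2160 kN, M_A = 20569/432 kN·m, R_B = 105707/2160 kN, M_B = -32255/432 kN·m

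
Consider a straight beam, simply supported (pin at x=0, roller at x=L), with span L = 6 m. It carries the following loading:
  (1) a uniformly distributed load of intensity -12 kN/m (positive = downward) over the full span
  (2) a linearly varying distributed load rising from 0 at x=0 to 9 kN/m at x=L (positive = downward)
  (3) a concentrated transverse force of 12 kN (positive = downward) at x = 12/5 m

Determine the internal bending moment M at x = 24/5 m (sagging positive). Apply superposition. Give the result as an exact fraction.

M(24/5) = -1656/125 kN·m

Load 1 — uniform load w=-12 kN/m over full span:
  M_1 = wx(L-x)/2 = (-12)·(24/5)·(6-(24/5))/2 = -864/25 kN·m
Load 2 — triangular load w₀=9 kN/m (0→w₀ over full span):
  M_2 = w₀Lx/6 - w₀x³/(6L) = 9·6·(24/5)/6 - 9·(24/5)³/(6·6) = 1944/125 kN·m
Load 3 — point force P=12 kN at a=12/5 m (b=L-a=18/5):
  M_3 = Pa(L-x)/L  [x>a] = 12·(12/5)·(6-(24/5))/6 = 144/25 kN·m
Superposition: M = Σ M_i = -1656/125 kN·m ≈ -13.248000 kN·m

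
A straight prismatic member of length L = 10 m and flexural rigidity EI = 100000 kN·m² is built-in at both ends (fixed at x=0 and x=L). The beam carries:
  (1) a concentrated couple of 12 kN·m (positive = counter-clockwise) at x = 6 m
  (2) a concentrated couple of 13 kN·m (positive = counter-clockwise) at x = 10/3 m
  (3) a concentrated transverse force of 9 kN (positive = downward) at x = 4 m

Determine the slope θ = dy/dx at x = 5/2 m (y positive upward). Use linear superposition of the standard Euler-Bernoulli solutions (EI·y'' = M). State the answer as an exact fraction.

θ(5/2) = -311/2400000 rad

Load 1 — applied couple M₀=12 kN·m at a=6 m (b=L-a=4):
  θ_1 = (R_Ax²/2 - M_Ax)/EI  [x≤a] with R_A=216/125, M_A=96/25 = ((216/125)·(5/2)²/2 - (96/25)·(5/2))/100000 = -21/500000 rad
Load 2 — applied couple M₀=13 kN·m at a=10/3 m (b=L-a=20/3):
  θ_2 = (R_Ax²/2 - M_Ax)/EI  [x≤a] with R_A=26/15, M_A=0 = ((26/15)·(5/2)²/2 - 0·(5/2))/100000 = 13/240000 rad
Load 3 — point force P=9 kN at a=4 m (b=L-a=6):
  θ_3 = -Pb²x(2aL-(3a+b)x)/(2L³EI)  [x≤a] = -9·6²·(5/2)·(2·4·10-(3·4+6)·(5/2))/(2·10³·100000) = -567/4000000 rad
Superposition: θ = Σ θ_i = -311/2400000 rad ≈ -0.000130 rad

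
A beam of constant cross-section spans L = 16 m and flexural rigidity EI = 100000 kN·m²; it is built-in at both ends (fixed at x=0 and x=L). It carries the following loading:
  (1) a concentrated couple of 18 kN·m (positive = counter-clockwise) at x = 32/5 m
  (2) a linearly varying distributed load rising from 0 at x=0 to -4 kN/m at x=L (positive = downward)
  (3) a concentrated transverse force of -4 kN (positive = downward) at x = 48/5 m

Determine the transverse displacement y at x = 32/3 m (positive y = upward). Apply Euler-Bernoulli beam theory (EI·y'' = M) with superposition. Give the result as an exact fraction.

Load 1 — applied couple M₀=18 kN·m at a=32/5 m (b=L-a=48/5):
  y_1 = (R_Ax³/6 - M_Ax²/2 - M₀(x-a)²/2)/EI  [x>a] with R_A=81/50, M_A=54/25 = ((81/50)·(32/3)³/6 - (54/25)·(32/3)²/2 - 18·((32/3)-(32/5))²/2)/100000 = 32/78125 m
Load 2 — triangular load w₀=-4 kN/m (0→w₀ over full span):
  y_2 = -w₀x²(L-x)²(x+2L)/(120LEI) = -(-4)·(32/3)²·(16-(32/3))²·((32/3)+2·16)/(120·16·100000) = 32768/11390625 m
Load 3 — point force P=-4 kN at a=48/5 m (b=L-a=32/5):
  y_3 = -Pa²(L-x)²(3bL-(3b+a)(L-x))/(6L³EI)  [x>a] = -(-4)·(48/5)²·(16-(32/3))²·(3·(32/5)·16-(3·(32/5)+(48/5))·(16-(32/3)))/(6·16³·100000) = 256/390625 m
Superposition: y = Σ y_i = 1122464/284765625 m ≈ 0.003942 m

y(32/3) = 1122464/284765625 m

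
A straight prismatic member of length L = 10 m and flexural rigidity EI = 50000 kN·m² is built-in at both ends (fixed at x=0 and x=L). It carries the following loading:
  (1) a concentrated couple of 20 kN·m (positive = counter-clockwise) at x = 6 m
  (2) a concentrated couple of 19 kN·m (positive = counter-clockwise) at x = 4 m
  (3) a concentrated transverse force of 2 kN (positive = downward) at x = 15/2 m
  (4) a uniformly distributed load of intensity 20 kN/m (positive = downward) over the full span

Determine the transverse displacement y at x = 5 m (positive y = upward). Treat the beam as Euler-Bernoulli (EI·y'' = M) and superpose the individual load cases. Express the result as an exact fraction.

y(5) = -12649/1200000 m

Load 1 — applied couple M₀=20 kN·m at a=6 m (b=L-a=4):
  y_1 = (R_Ax³/6 - M_Ax²/2)/EI  [x≤a] with R_A=72/25, M_A=32/5 = ((72/25)·5³/6 - (32/5)·5²/2)/50000 = -1/2500 m
Load 2 — applied couple M₀=19 kN·m at a=4 m (b=L-a=6):
  y_2 = (R_Ax³/6 - M_Ax²/2 - M₀(x-a)²/2)/EI  [x>a] with R_A=342/125, M_A=57/25 = ((342/125)·5³/6 - (57/25)·5²/2 - 19·(5-4)²/2)/50000 = 19/50000 m
Load 3 — point force P=2 kN at a=15/2 m (b=L-a=5/2):
  y_3 = -Pb²x²(3aL-(3a+b)x)/(6L³EI)  [x≤a] = -2·(5/2)²·5²·(3·(15/2)·10-(3·(15/2)+(5/2))·5)/(6·10³·50000) = -1/9600 m
Load 4 — uniform load w=20 kN/m over full span:
  y_4 = -wx²(L-x)²/(24EI) = -20·5²·(10-5)²/(24·50000) = -1/96 m
Superposition: y = Σ y_i = -12649/1200000 m ≈ -0.010541 m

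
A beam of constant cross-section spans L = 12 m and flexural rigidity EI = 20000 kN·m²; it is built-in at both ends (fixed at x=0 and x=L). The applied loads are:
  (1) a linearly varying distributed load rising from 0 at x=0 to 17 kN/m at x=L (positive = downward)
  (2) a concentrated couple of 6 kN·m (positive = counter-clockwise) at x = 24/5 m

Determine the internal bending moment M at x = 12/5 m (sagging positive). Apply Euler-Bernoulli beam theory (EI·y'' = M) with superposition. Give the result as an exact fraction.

Load 1 — triangular load w₀=17 kN/m (0→w₀ over full span):
  M_1 = 3w₀Lx/20 - w₀L²/30 - w₀x³/(6L) = 3·17·12·(12/5)/20 - 17·12²/30 - 17·(12/5)³/(6·12) = -1428/125 kN·m
Load 2 — applied couple M₀=6 kN·m at a=24/5 m (b=L-a=36/5):
  M_2 = R_Ax - M_A  [x≤a] with R_A=18/25, M_A=18/25 = (18/25)·(12/5) - (18/25) = 126/125 kN·m
Superposition: M = Σ M_i = -1302/125 kN·m ≈ -10.416000 kN·m

M(12/5) = -1302/125 kN·m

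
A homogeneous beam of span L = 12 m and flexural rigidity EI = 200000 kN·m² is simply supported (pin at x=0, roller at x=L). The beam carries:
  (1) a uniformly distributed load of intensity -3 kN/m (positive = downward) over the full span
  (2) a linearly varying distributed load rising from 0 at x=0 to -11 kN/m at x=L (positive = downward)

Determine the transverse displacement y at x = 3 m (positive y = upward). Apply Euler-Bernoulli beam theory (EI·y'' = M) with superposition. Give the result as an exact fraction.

y(3) = 50841/6400000 m

Load 1 — uniform load w=-3 kN/m over full span:
  y_1 = -wx(L³-2Lx²+x³)/(24EI) = -(-3)·3·(12³-2·12·3²+3³)/(24·200000) = 4617/1600000 m
Load 2 — triangular load w₀=-11 kN/m (0→w₀ over full span):
  y_2 = -w₀x(7L⁴-10L²x²+3x⁴)/(360LEI) = -(-11)·3·(7·12⁴-10·12²·3²+3·3⁴)/(360·12·200000) = 32373/6400000 m
Superposition: y = Σ y_i = 50841/6400000 m ≈ 0.007944 m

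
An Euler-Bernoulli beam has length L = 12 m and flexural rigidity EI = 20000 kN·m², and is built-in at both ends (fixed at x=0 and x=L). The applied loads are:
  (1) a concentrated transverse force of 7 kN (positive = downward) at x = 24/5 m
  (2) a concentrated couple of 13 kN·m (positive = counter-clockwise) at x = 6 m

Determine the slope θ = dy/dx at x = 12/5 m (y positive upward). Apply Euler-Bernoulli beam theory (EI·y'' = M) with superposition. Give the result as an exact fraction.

θ(12/5) = -29823/31250000 rad

Load 1 — point force P=7 kN at a=24/5 m (b=L-a=36/5):
  θ_1 = -Pb²x(2aL-(3a+b)x)/(2L³EI)  [x≤a] = -7·(36/5)²·(12/5)·(2·(24/5)·12-(3·(24/5)+(36/5))·(12/5))/(2·12³·20000) = -6237/7812500 rad
Load 2 — applied couple M₀=13 kN·m at a=6 m (b=L-a=6):
  θ_2 = (R_Ax²/2 - M_Ax)/EI  [x≤a] with R_A=13/8, M_A=13/4 = ((13/8)·(12/5)²/2 - (13/4)·(12/5))/20000 = -39/250000 rad
Superposition: θ = Σ θ_i = -29823/31250000 rad ≈ -0.000954 rad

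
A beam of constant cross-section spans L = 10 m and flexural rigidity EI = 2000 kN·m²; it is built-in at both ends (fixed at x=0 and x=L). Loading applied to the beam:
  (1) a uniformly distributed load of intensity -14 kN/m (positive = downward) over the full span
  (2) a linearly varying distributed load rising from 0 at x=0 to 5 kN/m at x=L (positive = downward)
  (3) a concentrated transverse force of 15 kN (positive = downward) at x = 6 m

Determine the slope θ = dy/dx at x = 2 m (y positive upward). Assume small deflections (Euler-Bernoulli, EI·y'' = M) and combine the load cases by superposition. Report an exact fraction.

Load 1 — uniform load w=-14 kN/m over full span:
  θ_1 = -wx(L-x)(L-2x)/(12EI) = -(-14)·2·(10-2)·(10-2·2)/(12·2000) = 7/125 rad
Load 2 — triangular load w₀=5 kN/m (0→w₀ over full span):
  θ_2 = -w₀(2x(L-x)(L-2x)(x+2L)+x²(L-x)²)/(120LEI) = -5·(2·2·(10-2)·(10-2·2)·(2+2·10)+2²·(10-2)²)/(120·10·2000) = -7/750 rad
Load 3 — point force P=15 kN at a=6 m (b=L-a=4):
  θ_3 = -Pb²x(2aL-(3a+b)x)/(2L³EI)  [x≤a] = -15·4²·2·(2·6·10-(3·6+4)·2)/(2·10³·2000) = -57/6250 rad
Superposition: θ = Σ θ_i = 352/9375 rad ≈ 0.037547 rad

θ(2) = 352/9375 rad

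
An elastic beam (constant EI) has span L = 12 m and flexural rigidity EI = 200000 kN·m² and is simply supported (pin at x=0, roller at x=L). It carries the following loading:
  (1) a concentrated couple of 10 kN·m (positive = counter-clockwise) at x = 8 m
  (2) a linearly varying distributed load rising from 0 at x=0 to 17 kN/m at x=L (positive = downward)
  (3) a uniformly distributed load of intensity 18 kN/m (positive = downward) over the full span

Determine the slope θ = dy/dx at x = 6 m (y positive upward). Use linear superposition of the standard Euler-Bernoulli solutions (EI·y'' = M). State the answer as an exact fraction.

Load 1 — applied couple M₀=10 kN·m at a=8 m (b=L-a=4):
  θ_1 = (M₀x²/(2L)+C₁)/EI  [x≤a] with C₁=M₀(3b²-L²)/(6L)=-40/3 = (10·6²/(2·12)+(-40/3))/200000 = 1/120000 rad
Load 2 — triangular load w₀=17 kN/m (0→w₀ over full span):
  θ_2 = -w₀(7L⁴-30L²x²+15x⁴)/(360LEI) = -17·(7·12⁴-30·12²·6²+15·6⁴)/(360·12·200000) = -357/2000000 rad
Load 3 — uniform load w=18 kN/m over full span:
  θ_3 = -w(L³-6Lx²+4x³)/(24EI) = -18·(12³-6·12·6²+4·6³)/(24·200000) = 0 rad
Superposition: θ = Σ θ_i = -1021/6000000 rad ≈ -0.000170 rad

θ(6) = -1021/6000000 rad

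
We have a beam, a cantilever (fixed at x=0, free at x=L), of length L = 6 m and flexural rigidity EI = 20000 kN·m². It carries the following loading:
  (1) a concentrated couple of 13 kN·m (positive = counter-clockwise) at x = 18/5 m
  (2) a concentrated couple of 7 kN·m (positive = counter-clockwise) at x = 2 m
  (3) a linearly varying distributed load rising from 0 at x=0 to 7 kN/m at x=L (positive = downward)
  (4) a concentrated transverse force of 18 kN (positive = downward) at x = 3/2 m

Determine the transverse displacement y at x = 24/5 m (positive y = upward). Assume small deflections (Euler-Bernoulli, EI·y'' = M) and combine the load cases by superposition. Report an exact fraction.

y(24/5) = -62356951/2500000000 m

Load 1 — applied couple M₀=13 kN·m at a=18/5 m (b=L-a=12/5):
  y_1 = M₀a(2x-a)/(2EI)  [x>a] = 13·(18/5)·(2·(24/5)-(18/5))/(2·20000) = 351/50000 m
Load 2 — applied couple M₀=7 kN·m at a=2 m (b=L-a=4):
  y_2 = M₀a(2x-a)/(2EI)  [x>a] = 7·2·(2·(24/5)-2)/(2·20000) = 133/50000 m
Load 3 — triangular load w₀=7 kN/m (0→w₀ over full span):
  y_3 = (w₀Lx³/12-w₀L²x²/6-w₀x⁵/(120L))/EI = (7·6·(24/5)³/12-7·6²·(24/5)²/6-7·(24/5)⁵/(120·6))/20000 = -295596/9765625 m
Load 4 — point force P=18 kN at a=3/2 m (b=L-a=9/2):
  y_4 = -Pa²(3x-a)/(6EI)  [x>a] = -18·(3/2)²·(3·(24/5)-(3/2))/(6·20000) = -3483/800000 m
Superposition: y = Σ y_i = -62356951/2500000000 m ≈ -0.024943 m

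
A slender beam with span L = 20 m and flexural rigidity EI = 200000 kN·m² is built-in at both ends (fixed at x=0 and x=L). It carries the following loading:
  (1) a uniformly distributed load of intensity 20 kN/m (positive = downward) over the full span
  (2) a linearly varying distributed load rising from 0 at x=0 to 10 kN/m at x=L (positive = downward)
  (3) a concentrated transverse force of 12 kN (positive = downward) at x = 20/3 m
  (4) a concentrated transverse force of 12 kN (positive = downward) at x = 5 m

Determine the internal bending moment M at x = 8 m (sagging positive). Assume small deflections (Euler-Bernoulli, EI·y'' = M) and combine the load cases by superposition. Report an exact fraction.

Load 1 — uniform load w=20 kN/m over full span:
  M_1 = wLx/2 - wL²/12 - wx²/2 = 20·20·8/2 - 20·20²/12 - 20·8²/2 = 880/3 kN·m
Load 2 — triangular load w₀=10 kN/m (0→w₀ over full span):
  M_2 = 3w₀Lx/20 - w₀L²/30 - w₀x³/(6L) = 3·10·20·8/20 - 10·20²/30 - 10·8³/(6·20) = 64 kN·m
Load 3 — point force P=12 kN at a=20/3 m (b=L-a=40/3):
  M_3 = Pa²(a+3b)(L-x)/L³ - Pa²b/L²  [x>a] = 12·(20/3)²·((20/3)+3·(40/3))·(20-8)/20³ - 12·(20/3)²·(40/3)/20² = 176/9 kN·m
Load 4 — point force P=12 kN at a=5 m (b=L-a=15):
  M_4 = Pa²(a+3b)(L-x)/L³ - Pa²b/L²  [x>a] = 12·5²·(5+3·15)·(20-8)/20³ - 12·5²·15/20² = 45/4 kN·m
Superposition: M = Σ M_i = 13973/36 kN·m ≈ 388.138889 kN·m

M(8) = 13973/36 kN·m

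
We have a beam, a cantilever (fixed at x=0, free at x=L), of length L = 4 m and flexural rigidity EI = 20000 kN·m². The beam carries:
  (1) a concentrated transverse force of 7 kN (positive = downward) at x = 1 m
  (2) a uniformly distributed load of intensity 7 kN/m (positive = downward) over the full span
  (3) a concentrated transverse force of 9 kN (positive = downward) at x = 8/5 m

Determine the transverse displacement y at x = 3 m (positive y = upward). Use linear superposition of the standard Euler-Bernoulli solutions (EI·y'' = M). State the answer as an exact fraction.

Load 1 — point force P=7 kN at a=1 m (b=L-a=3):
  y_1 = -Pa²(3x-a)/(6EI)  [x>a] = -7·1²·(3·3-1)/(6·20000) = -7/15000 m
Load 2 — uniform load w=7 kN/m over full span:
  y_2 = -wx²(x²-4Lx+6L²)/(24EI) = -7·3²·(3²-4·4·3+6·4²)/(24·20000) = -1197/160000 m
Load 3 — point force P=9 kN at a=8/5 m (b=L-a=12/5):
  y_3 = -Pa²(3x-a)/(6EI)  [x>a] = -9·(8/5)²·(3·3-(8/5))/(6·20000) = -111/78125 m
Superposition: y = Σ y_i = -562123/60000000 m ≈ -0.009369 m

y(3) = -562123/60000000 m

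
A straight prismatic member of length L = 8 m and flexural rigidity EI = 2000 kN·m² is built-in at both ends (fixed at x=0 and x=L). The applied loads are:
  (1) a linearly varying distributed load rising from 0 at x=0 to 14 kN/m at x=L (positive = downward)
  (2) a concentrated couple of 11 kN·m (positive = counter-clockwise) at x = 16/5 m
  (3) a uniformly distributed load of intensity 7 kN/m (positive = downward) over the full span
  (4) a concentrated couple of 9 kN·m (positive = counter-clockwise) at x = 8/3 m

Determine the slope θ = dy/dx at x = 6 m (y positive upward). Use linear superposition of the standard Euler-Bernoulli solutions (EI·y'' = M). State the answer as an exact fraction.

Load 1 — triangular load w₀=14 kN/m (0→w₀ over full span):
  θ_1 = -w₀(2x(L-x)(L-2x)(x+2L)+x²(L-x)²)/(120LEI) = -14·(2·6·(8-6)·(8-2·6)·(6+2·8)+6²·(8-6)²)/(120·8·2000) = 287/20000 rad
Load 2 — applied couple M₀=11 kN·m at a=16/5 m (b=L-a=24/5):
  θ_2 = (R_Ax²/2 - M_Ax - M₀(x-a))/EI  [x>a] with R_A=99/50, M_A=33/25 = ((99/50)·6²/2 - (33/25)·6 - 11·(6-(16/5)))/2000 = -77/50000 rad
Load 3 — uniform load w=7 kN/m over full span:
  θ_3 = -wx(L-x)(L-2x)/(12EI) = -7·6·(8-6)·(8-2·6)/(12·2000) = 7/500 rad
Load 4 — applied couple M₀=9 kN·m at a=8/3 m (b=L-a=16/3):
  θ_4 = (R_Ax²/2 - M_Ax - M₀(x-a))/EI  [x>a] with R_A=3/2, M_A=0 = ((3/2)·6²/2 - 0·6 - 9·(6-(8/3)))/2000 = -3/2000 rad
Superposition: θ = Σ θ_i = 2531/100000 rad ≈ 0.025310 rad

θ(6) = 2531/100000 rad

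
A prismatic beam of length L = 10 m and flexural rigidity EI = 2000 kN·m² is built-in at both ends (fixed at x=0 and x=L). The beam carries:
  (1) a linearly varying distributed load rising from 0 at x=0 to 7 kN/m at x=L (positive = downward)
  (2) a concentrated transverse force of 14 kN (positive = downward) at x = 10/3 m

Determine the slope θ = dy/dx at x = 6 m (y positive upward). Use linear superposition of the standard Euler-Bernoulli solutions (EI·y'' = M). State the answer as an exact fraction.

θ(6) = 133/11250 rad

Load 1 — triangular load w₀=7 kN/m (0→w₀ over full span):
  θ_1 = -w₀(2x(L-x)(L-2x)(x+2L)+x²(L-x)²)/(120LEI) = -7·(2·6·(10-6)·(10-2·6)·(6+2·10)+6²·(10-6)²)/(120·10·2000) = 7/1250 rad
Load 2 — point force P=14 kN at a=10/3 m (b=L-a=20/3):
  θ_2 = Pa²(L-x)(2bL-(3b+a)(L-x))/(2L³EI)  [x>a] = 14·(10/3)²·(10-6)·(2·(20/3)·10-(3·(20/3)+(10/3))·(10-6))/(2·10³·2000) = 7/1125 rad
Superposition: θ = Σ θ_i = 133/11250 rad ≈ 0.011822 rad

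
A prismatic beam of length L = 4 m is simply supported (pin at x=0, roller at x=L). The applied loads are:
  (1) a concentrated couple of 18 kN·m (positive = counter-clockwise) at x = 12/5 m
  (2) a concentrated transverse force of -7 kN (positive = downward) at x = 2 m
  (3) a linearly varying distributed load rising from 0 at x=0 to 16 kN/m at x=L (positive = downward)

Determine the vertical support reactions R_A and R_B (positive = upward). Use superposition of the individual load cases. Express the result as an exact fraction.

Load 1 — applied couple M₀=18 kN·m at a=12/5 m (b=L-a=8/5):
  R_A = M₀/L = 18/4 = 9/2 kN
  R_B = -M₀/L = -18/4 = -9/2 kN
Load 2 — point force P=-7 kN at a=2 m (b=L-a=2):
  R_A = Pb/L = (-7)·2/4 = -7/2 kN
  R_B = Pa/L = (-7)·2/4 = -7/2 kN
Load 3 — triangular load w₀=16 kN/m (0→w₀ over full span):
  R_A = w₀L/6 = 16·4/6 = 32/3 kN
  R_B = w₀L/3 = 16·4/3 = 64/3 kN
Superposition: R_A = 35/3 kN, R_B = 40/3 kN

R_A = 35/3 kN, R_B = 40/3 kN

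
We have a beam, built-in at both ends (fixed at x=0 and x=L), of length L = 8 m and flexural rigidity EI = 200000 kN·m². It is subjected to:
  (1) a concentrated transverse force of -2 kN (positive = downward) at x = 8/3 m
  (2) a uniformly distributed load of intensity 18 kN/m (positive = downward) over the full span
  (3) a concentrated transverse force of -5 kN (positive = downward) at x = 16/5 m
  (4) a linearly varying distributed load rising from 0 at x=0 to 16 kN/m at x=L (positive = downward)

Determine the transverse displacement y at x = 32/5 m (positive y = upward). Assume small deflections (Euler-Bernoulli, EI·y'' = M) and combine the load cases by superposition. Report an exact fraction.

y(32/5) = -2232904/3955078125 m

Load 1 — point force P=-2 kN at a=8/3 m (b=L-a=16/3):
  y_1 = -Pa²(L-x)²(3bL-(3b+a)(L-x))/(6L³EI)  [x>a] = -(-2)·(8/3)²·(8-(32/5))²·(3·(16/3)·8-(3·(16/3)+(8/3))·(8-(32/5)))/(6·8³·200000) = 184/31640625 m
Load 2 — uniform load w=18 kN/m over full span:
  y_2 = -wx²(L-x)²/(24EI) = -18·(32/5)²·(8-(32/5))²/(24·200000) = -768/1953125 m
Load 3 — point force P=-5 kN at a=16/5 m (b=L-a=24/5):
  y_3 = -Pa²(L-x)²(3bL-(3b+a)(L-x))/(6L³EI)  [x>a] = -(-5)·(16/5)²·(8-(32/5))²·(3·(24/5)·8-(3·(24/5)+(16/5))·(8-(32/5)))/(6·8³·200000) = 544/29296875 m
Load 4 — triangular load w₀=16 kN/m (0→w₀ over full span):
  y_4 = -w₀x²(L-x)²(x+2L)/(120LEI) = -16·(32/5)²·(8-(32/5))²·((32/5)+2·8)/(120·8·200000) = -28672/146484375 m
Superposition: y = Σ y_i = -2232904/3955078125 m ≈ -0.000565 m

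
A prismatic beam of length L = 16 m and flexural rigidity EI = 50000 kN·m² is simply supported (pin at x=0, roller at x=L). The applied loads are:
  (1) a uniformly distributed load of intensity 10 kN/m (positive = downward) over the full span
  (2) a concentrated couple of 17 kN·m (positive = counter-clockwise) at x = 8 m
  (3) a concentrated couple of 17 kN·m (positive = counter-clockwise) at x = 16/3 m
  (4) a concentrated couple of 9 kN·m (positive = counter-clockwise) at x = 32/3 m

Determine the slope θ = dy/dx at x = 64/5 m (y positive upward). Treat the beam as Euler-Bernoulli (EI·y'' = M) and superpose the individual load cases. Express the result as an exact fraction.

Load 1 — uniform load w=10 kN/m over full span:
  θ_1 = -w(L³-6Lx²+4x³)/(24EI) = -10·(16³-6·16·(64/5)²+4·(64/5)³)/(24·50000) = 2112/78125 rad
Load 2 — applied couple M₀=17 kN·m at a=8 m (b=L-a=8):
  θ_2 = (M₀x²/(2L)-M₀(x-a)+C₁)/EI  [x>a] with C₁=M₀(3b²-L²)/(6L)=-34/3 = (17·(64/5)²/(2·16)-17·((64/5)-8)+(-34/3))/50000 = -221/1875000 rad
Load 3 — applied couple M₀=17 kN·m at a=16/3 m (b=L-a=32/3):
  θ_3 = (M₀x²/(2L)-M₀(x-a)+C₁)/EI  [x>a] with C₁=M₀(3b²-L²)/(6L)=136/9 = (17·(64/5)²/(2·16)-17·((64/5)-(16/3))+(136/9))/50000 = -697/1406250 rad
Load 4 — applied couple M₀=9 kN·m at a=32/3 m (b=L-a=16/3):
  θ_4 = (M₀x²/(2L)-M₀(x-a)+C₁)/EI  [x>a] with C₁=M₀(3b²-L²)/(6L)=-16 = (9·(64/5)²/(2·16)-9·((64/5)-(32/3))+(-16))/50000 = 17/78125 rad
Superposition: θ = Σ θ_i = 149837/5625000 rad ≈ 0.026638 rad

θ(64/5) = 149837/5625000 rad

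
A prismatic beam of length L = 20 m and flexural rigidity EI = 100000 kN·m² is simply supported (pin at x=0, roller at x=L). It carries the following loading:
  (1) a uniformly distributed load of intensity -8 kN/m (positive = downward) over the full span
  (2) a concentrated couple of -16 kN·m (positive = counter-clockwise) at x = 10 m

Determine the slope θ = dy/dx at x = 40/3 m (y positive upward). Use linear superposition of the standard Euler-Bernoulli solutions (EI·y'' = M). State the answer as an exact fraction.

θ(40/3) = -2609/202500 rad

Load 1 — uniform load w=-8 kN/m over full span:
  θ_1 = -w(L³-6Lx²+4x³)/(24EI) = -(-8)·(20³-6·20·(40/3)²+4·(40/3)³)/(24·100000) = -26/2025 rad
Load 2 — applied couple M₀=-16 kN·m at a=10 m (b=L-a=10):
  θ_2 = (M₀x²/(2L)-M₀(x-a)+C₁)/EI  [x>a] with C₁=M₀(3b²-L²)/(6L)=40/3 = ((-16)·(40/3)²/(2·20)-(-16)·((40/3)-10)+(40/3))/100000 = -1/22500 rad
Superposition: θ = Σ θ_i = -2609/202500 rad ≈ -0.012884 rad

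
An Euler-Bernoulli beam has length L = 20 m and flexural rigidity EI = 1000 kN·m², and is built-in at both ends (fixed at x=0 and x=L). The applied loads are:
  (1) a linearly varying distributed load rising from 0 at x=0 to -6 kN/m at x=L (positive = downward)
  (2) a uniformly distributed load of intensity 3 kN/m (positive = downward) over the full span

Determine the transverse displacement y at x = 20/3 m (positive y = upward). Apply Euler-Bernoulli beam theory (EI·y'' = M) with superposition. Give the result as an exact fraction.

y(20/3) = -16/243 m

Load 1 — triangular load w₀=-6 kN/m (0→w₀ over full span):
  y_1 = -w₀x²(L-x)²(x+2L)/(120LEI) = -(-6)·(20/3)²·(20-(20/3))²·((20/3)+2·20)/(120·20·1000) = 224/243 m
Load 2 — uniform load w=3 kN/m over full span:
  y_2 = -wx²(L-x)²/(24EI) = -3·(20/3)²·(20-(20/3))²/(24·1000) = -80/81 m
Superposition: y = Σ y_i = -16/243 m ≈ -0.065844 m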